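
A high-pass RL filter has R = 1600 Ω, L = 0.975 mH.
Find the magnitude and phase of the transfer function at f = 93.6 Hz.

Step 1 — Angular frequency: ω = 2π·93.6 = 588.1 rad/s.
Step 2 — Transfer function: H(jω) = jωL/(R + jωL).
Step 3 — Numerator jωL = j·0.5734; denominator R + jωL = 1600 + j0.5734.
Step 4 — H = 1.284e-07 + j0.0003584.
Step 5 — Magnitude: |H| = 0.0003584 (-68.9 dB); phase: φ = 90.0°.

|H| = 0.0003584 (-68.9 dB), φ = 90.0°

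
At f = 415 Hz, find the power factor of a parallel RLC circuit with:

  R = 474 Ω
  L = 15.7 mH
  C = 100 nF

Step 1 — Angular frequency: ω = 2π·f = 2π·415 = 2608 rad/s.
Step 2 — Component impedances:
  R: Z = R = 474 Ω
  L: Z = jωL = j·2608·0.0157 = 0 + j40.94 Ω
  C: Z = 1/(jωC) = -j/(ω·C) = 0 - j3835 Ω
Step 3 — Parallel combination: 1/Z_total = 1/R + 1/L + 1/C; Z_total = 3.585 + j41.07 Ω = 41.22∠85.0° Ω.
Step 4 — Power factor: PF = cos(φ) = Re(Z)/|Z| = 3.585/41.22 = 0.08697.
Step 5 — Type: Im(Z) = 41.07 ⇒ lagging (phase φ = 85.0°).

PF = 0.08697 (lagging, φ = 85.0°)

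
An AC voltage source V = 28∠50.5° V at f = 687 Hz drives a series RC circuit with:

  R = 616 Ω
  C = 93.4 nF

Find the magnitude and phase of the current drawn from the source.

Step 1 — Angular frequency: ω = 2π·f = 2π·687 = 4317 rad/s.
Step 2 — Component impedances:
  R: Z = R = 616 Ω
  C: Z = 1/(jωC) = -j/(ω·C) = 0 - j2480 Ω
Step 3 — Series combination: Z_total = R + C = 616 - j2480 Ω = 2556∠-76.1° Ω.
Step 4 — Source phasor: V = 28∠50.5° V = 17.81 + j21.61 V.
Step 5 — Ohm's law: I = V / Z_total = (17.81 + j21.61) / (616 - j2480) = -0.006525 + j0.008801 A.
Step 6 — Convert to polar: |I| = 0.01096 A, ∠I = 126.6°.

I = 0.01096∠126.6° A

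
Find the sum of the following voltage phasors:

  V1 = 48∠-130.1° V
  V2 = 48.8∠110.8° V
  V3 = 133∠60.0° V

Step 1 — Convert each phasor to rectangular form:
  V1 = 48·(cos(-130.1°) + j·sin(-130.1°)) = -30.92 - j36.72 V
  V2 = 48.8·(cos(110.8°) + j·sin(110.8°)) = -17.33 + j45.62 V
  V3 = 133·(cos(60.0°) + j·sin(60.0°)) = 66.5 + j115.2 V
Step 2 — Sum components: V_total = 18.25 + j124.1 V.
Step 3 — Convert to polar: |V_total| = 125.4 V, ∠V_total = 81.6°.

V_total = 125.4∠81.6° V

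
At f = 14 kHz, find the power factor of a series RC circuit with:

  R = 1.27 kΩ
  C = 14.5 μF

Step 1 — Angular frequency: ω = 2π·f = 2π·1.4e+04 = 8.796e+04 rad/s.
Step 2 — Component impedances:
  R: Z = R = 1270 Ω
  C: Z = 1/(jωC) = -j/(ω·C) = 0 - j0.784 Ω
Step 3 — Series combination: Z_total = R + C = 1270 - j0.784 Ω = 1270∠-0.0° Ω.
Step 4 — Power factor: PF = cos(φ) = Re(Z)/|Z| = 1270/1270 = 1.
Step 5 — Type: Im(Z) = -0.784 ⇒ leading (phase φ = -0.0°).

PF = 1 (leading, φ = -0.0°)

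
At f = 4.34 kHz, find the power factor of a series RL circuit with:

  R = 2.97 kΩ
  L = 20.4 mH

Step 1 — Angular frequency: ω = 2π·f = 2π·4340 = 2.727e+04 rad/s.
Step 2 — Component impedances:
  R: Z = R = 2970 Ω
  L: Z = jωL = j·2.727e+04·0.0204 = 0 + j556.3 Ω
Step 3 — Series combination: Z_total = R + L = 2970 + j556.3 Ω = 3022∠10.6° Ω.
Step 4 — Power factor: PF = cos(φ) = Re(Z)/|Z| = 2970/3021.6 = 0.9829.
Step 5 — Type: Im(Z) = 556.3 ⇒ lagging (phase φ = 10.6°).

PF = 0.9829 (lagging, φ = 10.6°)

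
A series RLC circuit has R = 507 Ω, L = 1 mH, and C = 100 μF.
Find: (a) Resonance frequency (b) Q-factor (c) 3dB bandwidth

Step 1 — Resonance: ω₀ = 1/√(LC) = 1/√(0.001·0.0001) = 3162 rad/s.
Step 2 — f₀ = ω₀/(2π) = 503.3 Hz.
Step 3 — Series Q: Q = ω₀L/R = 3162·0.001/507 = 0.006237.
Step 4 — Bandwidth: Δω = ω₀/Q = 5.07e+05 rad/s; BW = Δω/(2π) = 8.069e+04 Hz.

(a) f₀ = 503.3 Hz  (b) Q = 0.006237  (c) BW = 8.069e+04 Hz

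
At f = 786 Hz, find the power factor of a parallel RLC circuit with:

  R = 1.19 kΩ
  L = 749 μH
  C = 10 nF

Step 1 — Angular frequency: ω = 2π·f = 2π·786 = 4939 rad/s.
Step 2 — Component impedances:
  R: Z = R = 1190 Ω
  L: Z = jωL = j·4939·0.000749 = 0 + j3.699 Ω
  C: Z = 1/(jωC) = -j/(ω·C) = 0 - j2.025e+04 Ω
Step 3 — Parallel combination: 1/Z_total = 1/R + 1/L + 1/C; Z_total = 0.0115 + j3.7 Ω = 3.7∠89.8° Ω.
Step 4 — Power factor: PF = cos(φ) = Re(Z)/|Z| = 0.011502/3.6997 = 0.003109.
Step 5 — Type: Im(Z) = 3.7 ⇒ lagging (phase φ = 89.8°).

PF = 0.003109 (lagging, φ = 89.8°)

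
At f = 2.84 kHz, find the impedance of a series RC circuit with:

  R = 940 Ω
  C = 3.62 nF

Step 1 — Angular frequency: ω = 2π·f = 2π·2840 = 1.784e+04 rad/s.
Step 2 — Component impedances:
  R: Z = R = 940 Ω
  C: Z = 1/(jωC) = -j/(ω·C) = 0 - j1.548e+04 Ω
Step 3 — Series combination: Z_total = R + C = 940 - j1.548e+04 Ω = 1.551e+04∠-86.5° Ω.

Z = 940 - j1.548e+04 Ω = 1.551e+04∠-86.5° Ω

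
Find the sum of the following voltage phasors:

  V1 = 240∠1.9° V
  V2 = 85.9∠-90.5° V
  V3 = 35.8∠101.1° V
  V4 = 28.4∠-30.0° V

Step 1 — Convert each phasor to rectangular form:
  V1 = 240·(cos(1.9°) + j·sin(1.9°)) = 239.9 + j7.957 V
  V2 = 85.9·(cos(-90.5°) + j·sin(-90.5°)) = -0.7496 - j85.9 V
  V3 = 35.8·(cos(101.1°) + j·sin(101.1°)) = -6.892 + j35.13 V
  V4 = 28.4·(cos(-30.0°) + j·sin(-30.0°)) = 24.6 - j14.2 V
Step 2 — Sum components: V_total = 256.8 - j57.01 V.
Step 3 — Convert to polar: |V_total| = 263.1 V, ∠V_total = -12.5°.

V_total = 263.1∠-12.5° V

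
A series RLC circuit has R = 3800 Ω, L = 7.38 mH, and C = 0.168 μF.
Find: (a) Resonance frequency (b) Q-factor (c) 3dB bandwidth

Step 1 — Resonance condition Im(Z)=0 gives ω₀ = 1/√(LC).
Step 2 — ω₀ = 1/√(0.00738·1.68e-07) = 2.84e+04 rad/s.
Step 3 — f₀ = ω₀/(2π) = 4520 Hz.
Step 4 — Series Q: Q = ω₀L/R = 2.84e+04·0.00738/3800 = 0.05516.
Step 5 — 3dB bandwidth: Δω = ω₀/Q = 5.149e+05 rad/s; BW = Δω/(2π) = 8.195e+04 Hz.

(a) f₀ = 4520 Hz  (b) Q = 0.05516  (c) BW = 8.195e+04 Hz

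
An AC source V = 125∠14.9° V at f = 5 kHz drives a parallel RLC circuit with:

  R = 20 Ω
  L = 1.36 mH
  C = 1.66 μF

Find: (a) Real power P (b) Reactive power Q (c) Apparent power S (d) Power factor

Step 1 — Angular frequency: ω = 2π·f = 2π·5000 = 3.142e+04 rad/s.
Step 2 — Component impedances:
  R: Z = R = 20 Ω
  L: Z = jωL = j·3.142e+04·0.00136 = 0 + j42.73 Ω
  C: Z = 1/(jωC) = -j/(ω·C) = 0 - j19.18 Ω
Step 3 — Parallel combination: 1/Z_total = 1/R + 1/L + 1/C; Z_total = 15.03 - j8.642 Ω = 17.34∠-29.9° Ω.
Step 4 — Source phasor: V = 125∠14.9° V = 120.8 + j32.14 V.
Step 5 — Current: I = V / Z = 5.116 + j5.079 A = 7.209∠44.8° A.
Step 6 — Complex power: S = V·I* = 781.2 - j449.1 VA.
Step 7 — Real power: P = Re(S) = 781.2 W.
Step 8 — Reactive power: Q = Im(S) = -449.1 VAR.
Step 9 — Apparent power: |S| = 901.2 VA.
Step 10 — Power factor: PF = P/|S| = 0.8669 (leading).

(a) P = 781.2 W  (b) Q = -449.1 VAR  (c) S = 901.2 VA  (d) PF = 0.8669 (leading)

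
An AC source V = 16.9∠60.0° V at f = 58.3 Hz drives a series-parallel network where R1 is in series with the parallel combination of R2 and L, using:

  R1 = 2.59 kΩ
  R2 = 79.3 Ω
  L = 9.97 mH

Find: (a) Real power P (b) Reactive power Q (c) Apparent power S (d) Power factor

Step 1 — Angular frequency: ω = 2π·f = 2π·58.3 = 366.3 rad/s.
Step 2 — Component impedances:
  R1: Z = R = 2590 Ω
  R2: Z = R = 79.3 Ω
  L: Z = jωL = j·366.3·0.00997 = 0 + j3.652 Ω
Step 3 — Parallel branch: R2 || L = 1/(1/R2 + 1/L) = 0.1678 + j3.644 Ω.
Step 4 — Series with R1: Z_total = R1 + (R2 || L) = 2590 + j3.644 Ω = 2590∠0.1° Ω.
Step 5 — Source phasor: V = 16.9∠60.0° V = 8.45 + j14.64 V.
Step 6 — Current: I = V / Z = 0.00327 + j0.005646 A = 0.006525∠59.9° A.
Step 7 — Complex power: S = V·I* = 0.1103 + j0.0001551 VA.
Step 8 — Real power: P = Re(S) = 0.1103 W.
Step 9 — Reactive power: Q = Im(S) = 0.0001551 VAR.
Step 10 — Apparent power: |S| = 0.1103 VA.
Step 11 — Power factor: PF = P/|S| = 1 (lagging).

(a) P = 0.1103 W  (b) Q = 0.0001551 VAR  (c) S = 0.1103 VA  (d) PF = 1 (lagging)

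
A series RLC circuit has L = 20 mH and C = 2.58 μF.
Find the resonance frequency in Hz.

Step 1 — Resonance condition Im(Z)=0 gives ω₀ = 1/√(LC).
Step 2 — ω₀ = 1/√(0.02·2.58e-06) = 4402 rad/s.
Step 3 — f₀ = ω₀/(2π) = 700.6 Hz.

f₀ = 700.6 Hz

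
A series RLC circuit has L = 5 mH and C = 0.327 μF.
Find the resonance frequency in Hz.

Step 1 — Resonance condition Im(Z)=0 gives ω₀ = 1/√(LC).
Step 2 — ω₀ = 1/√(0.005·3.27e-07) = 2.473e+04 rad/s.
Step 3 — f₀ = ω₀/(2π) = 3936 Hz.

f₀ = 3936 Hz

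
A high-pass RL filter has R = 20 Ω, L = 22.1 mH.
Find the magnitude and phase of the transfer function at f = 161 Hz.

Step 1 — Angular frequency: ω = 2π·161 = 1012 rad/s.
Step 2 — Transfer function: H(jω) = jωL/(R + jωL).
Step 3 — Numerator jωL = j·22.36; denominator R + jωL = 20 + j22.36.
Step 4 — H = 0.5555 + j0.4969.
Step 5 — Magnitude: |H| = 0.7453 (-2.6 dB); phase: φ = 41.8°.

|H| = 0.7453 (-2.6 dB), φ = 41.8°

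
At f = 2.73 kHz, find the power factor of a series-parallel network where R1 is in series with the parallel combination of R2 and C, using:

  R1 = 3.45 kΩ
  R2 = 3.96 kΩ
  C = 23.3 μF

Step 1 — Angular frequency: ω = 2π·f = 2π·2730 = 1.715e+04 rad/s.
Step 2 — Component impedances:
  R1: Z = R = 3450 Ω
  R2: Z = R = 3960 Ω
  C: Z = 1/(jωC) = -j/(ω·C) = 0 - j2.502 Ω
Step 3 — Parallel branch: R2 || C = 1/(1/R2 + 1/C) = 0.001581 - j2.502 Ω.
Step 4 — Series with R1: Z_total = R1 + (R2 || C) = 3450 - j2.502 Ω = 3450∠-0.0° Ω.
Step 5 — Power factor: PF = cos(φ) = Re(Z)/|Z| = 3450/3450 = 1.
Step 6 — Type: Im(Z) = -2.502 ⇒ leading (phase φ = -0.0°).

PF = 1 (leading, φ = -0.0°)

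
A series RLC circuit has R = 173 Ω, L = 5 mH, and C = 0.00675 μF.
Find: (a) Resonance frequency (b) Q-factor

Step 1 — Resonance condition Im(Z)=0 gives ω₀ = 1/√(LC).
Step 2 — ω₀ = 1/√(0.005·6.75e-09) = 1.721e+05 rad/s.
Step 3 — f₀ = ω₀/(2π) = 2.74e+04 Hz.
Step 4 — Series Q: Q = ω₀L/R = 1.721e+05·0.005/173 = 4.975.

(a) f₀ = 2.74e+04 Hz  (b) Q = 4.975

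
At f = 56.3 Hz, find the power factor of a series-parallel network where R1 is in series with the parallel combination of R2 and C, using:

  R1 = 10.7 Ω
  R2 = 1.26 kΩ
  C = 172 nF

Step 1 — Angular frequency: ω = 2π·f = 2π·56.3 = 353.7 rad/s.
Step 2 — Component impedances:
  R1: Z = R = 10.7 Ω
  R2: Z = R = 1260 Ω
  C: Z = 1/(jωC) = -j/(ω·C) = 0 - j1.644e+04 Ω
Step 3 — Parallel branch: R2 || C = 1/(1/R2 + 1/C) = 1253 - j96.03 Ω.
Step 4 — Series with R1: Z_total = R1 + (R2 || C) = 1263 - j96.03 Ω = 1267∠-4.3° Ω.
Step 5 — Power factor: PF = cos(φ) = Re(Z)/|Z| = 1263.3/1267 = 0.9971.
Step 6 — Type: Im(Z) = -96.03 ⇒ leading (phase φ = -4.3°).

PF = 0.9971 (leading, φ = -4.3°)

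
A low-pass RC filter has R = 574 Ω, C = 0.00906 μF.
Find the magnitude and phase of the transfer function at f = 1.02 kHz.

Step 1 — Angular frequency: ω = 2π·1020 = 6409 rad/s.
Step 2 — Transfer function: H(jω) = 1/(1 + jωRC).
Step 3 — Denominator: 1 + jωRC = 1 + j·6409·574·9.06e-09 = 1 + j0.03333.
Step 4 — H = 0.9989 - j0.03329.
Step 5 — Magnitude: |H| = 0.9994 (-0.0 dB); phase: φ = -1.9°.

|H| = 0.9994 (-0.0 dB), φ = -1.9°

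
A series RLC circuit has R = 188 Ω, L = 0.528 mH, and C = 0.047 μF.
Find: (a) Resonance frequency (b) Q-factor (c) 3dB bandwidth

Step 1 — Resonance: ω₀ = 1/√(LC) = 1/√(0.000528·4.7e-08) = 2.007e+05 rad/s.
Step 2 — f₀ = ω₀/(2π) = 3.195e+04 Hz.
Step 3 — Series Q: Q = ω₀L/R = 2.007e+05·0.000528/188 = 0.5638.
Step 4 — Bandwidth: Δω = ω₀/Q = 3.561e+05 rad/s; BW = Δω/(2π) = 5.667e+04 Hz.

(a) f₀ = 3.195e+04 Hz  (b) Q = 0.5638  (c) BW = 5.667e+04 Hz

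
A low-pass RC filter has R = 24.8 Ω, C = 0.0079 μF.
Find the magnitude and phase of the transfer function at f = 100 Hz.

Step 1 — Angular frequency: ω = 2π·100 = 628.3 rad/s.
Step 2 — Transfer function: H(jω) = 1/(1 + jωRC).
Step 3 — Denominator: 1 + jωRC = 1 + j·628.3·24.8·7.9e-09 = 1 + j0.0001231.
Step 4 — H = 1 - j0.0001231.
Step 5 — Magnitude: |H| = 1 (-0.0 dB); phase: φ = -0.0°.

|H| = 1 (-0.0 dB), φ = -0.0°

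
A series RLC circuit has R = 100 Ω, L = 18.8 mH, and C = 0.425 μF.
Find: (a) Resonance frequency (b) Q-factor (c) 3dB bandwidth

Step 1 — Resonance: ω₀ = 1/√(LC) = 1/√(0.0188·4.25e-07) = 1.119e+04 rad/s.
Step 2 — f₀ = ω₀/(2π) = 1781 Hz.
Step 3 — Series Q: Q = ω₀L/R = 1.119e+04·0.0188/100 = 2.103.
Step 4 — Bandwidth: Δω = ω₀/Q = 5319 rad/s; BW = Δω/(2π) = 846.6 Hz.

(a) f₀ = 1781 Hz  (b) Q = 2.103  (c) BW = 846.6 Hz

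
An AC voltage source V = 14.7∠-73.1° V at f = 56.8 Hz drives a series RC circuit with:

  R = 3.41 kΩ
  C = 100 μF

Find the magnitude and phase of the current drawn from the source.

Step 1 — Angular frequency: ω = 2π·f = 2π·56.8 = 356.9 rad/s.
Step 2 — Component impedances:
  R: Z = R = 3410 Ω
  C: Z = 1/(jωC) = -j/(ω·C) = 0 - j28.02 Ω
Step 3 — Series combination: Z_total = R + C = 3410 - j28.02 Ω = 3410∠-0.5° Ω.
Step 4 — Source phasor: V = 14.7∠-73.1° V = 4.273 - j14.07 V.
Step 5 — Ohm's law: I = V / Z_total = (4.273 - j14.07) / (3410 - j28.02) = 0.001287 - j0.004114 A.
Step 6 — Convert to polar: |I| = 0.004311 A, ∠I = -72.6°.

I = 0.004311∠-72.6° A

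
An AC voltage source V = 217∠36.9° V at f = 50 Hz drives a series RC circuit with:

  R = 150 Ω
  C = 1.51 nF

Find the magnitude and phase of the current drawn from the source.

Step 1 — Angular frequency: ω = 2π·f = 2π·50 = 314.2 rad/s.
Step 2 — Component impedances:
  R: Z = R = 150 Ω
  C: Z = 1/(jωC) = -j/(ω·C) = 0 - j2.108e+06 Ω
Step 3 — Series combination: Z_total = R + C = 150 - j2.108e+06 Ω = 2.108e+06∠-90.0° Ω.
Step 4 — Source phasor: V = 217∠36.9° V = 173.5 + j130.3 V.
Step 5 — Ohm's law: I = V / Z_total = (173.5 + j130.3) / (150 - j2.108e+06) = -6.18e-05 + j8.232e-05 A.
Step 6 — Convert to polar: |I| = 0.0001029 A, ∠I = 126.9°.

I = 0.0001029∠126.9° A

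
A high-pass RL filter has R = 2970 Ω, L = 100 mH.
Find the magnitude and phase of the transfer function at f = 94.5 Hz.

Step 1 — Angular frequency: ω = 2π·94.5 = 593.8 rad/s.
Step 2 — Transfer function: H(jω) = jωL/(R + jωL).
Step 3 — Numerator jωL = j·59.38; denominator R + jωL = 2970 + j59.38.
Step 4 — H = 0.0003995 + j0.01998.
Step 5 — Magnitude: |H| = 0.01999 (-34.0 dB); phase: φ = 88.9°.

|H| = 0.01999 (-34.0 dB), φ = 88.9°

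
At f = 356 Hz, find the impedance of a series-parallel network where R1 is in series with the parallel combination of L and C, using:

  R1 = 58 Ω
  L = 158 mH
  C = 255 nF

Step 1 — Angular frequency: ω = 2π·f = 2π·356 = 2237 rad/s.
Step 2 — Component impedances:
  R1: Z = R = 58 Ω
  L: Z = jωL = j·2237·0.158 = 0 + j353.4 Ω
  C: Z = 1/(jωC) = -j/(ω·C) = 0 - j1753 Ω
Step 3 — Parallel branch: L || C = 1/(1/L + 1/C) = 0 + j442.6 Ω.
Step 4 — Series with R1: Z_total = R1 + (L || C) = 58 + j442.6 Ω = 446.4∠82.5° Ω.

Z = 58 + j442.6 Ω = 446.4∠82.5° Ω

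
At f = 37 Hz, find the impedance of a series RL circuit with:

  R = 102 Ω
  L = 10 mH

Step 1 — Angular frequency: ω = 2π·f = 2π·37 = 232.5 rad/s.
Step 2 — Component impedances:
  R: Z = R = 102 Ω
  L: Z = jωL = j·232.5·0.01 = 0 + j2.325 Ω
Step 3 — Series combination: Z_total = R + L = 102 + j2.325 Ω = 102∠1.3° Ω.

Z = 102 + j2.325 Ω = 102∠1.3° Ω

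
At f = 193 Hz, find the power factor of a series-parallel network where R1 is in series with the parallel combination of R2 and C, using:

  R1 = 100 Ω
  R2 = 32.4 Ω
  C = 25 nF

Step 1 — Angular frequency: ω = 2π·f = 2π·193 = 1213 rad/s.
Step 2 — Component impedances:
  R1: Z = R = 100 Ω
  R2: Z = R = 32.4 Ω
  C: Z = 1/(jωC) = -j/(ω·C) = 0 - j3.299e+04 Ω
Step 3 — Parallel branch: R2 || C = 1/(1/R2 + 1/C) = 32.4 - j0.03182 Ω.
Step 4 — Series with R1: Z_total = R1 + (R2 || C) = 132.4 - j0.03182 Ω = 132.4∠-0.0° Ω.
Step 5 — Power factor: PF = cos(φ) = Re(Z)/|Z| = 132.4/132.4 = 1.
Step 6 — Type: Im(Z) = -0.03182 ⇒ leading (phase φ = -0.0°).

PF = 1 (leading, φ = -0.0°)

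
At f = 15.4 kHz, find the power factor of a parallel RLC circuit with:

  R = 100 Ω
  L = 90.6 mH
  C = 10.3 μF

Step 1 — Angular frequency: ω = 2π·f = 2π·1.54e+04 = 9.676e+04 rad/s.
Step 2 — Component impedances:
  R: Z = R = 100 Ω
  L: Z = jωL = j·9.676e+04·0.0906 = 0 + j8767 Ω
  C: Z = 1/(jωC) = -j/(ω·C) = 0 - j1.003 Ω
Step 3 — Parallel combination: 1/Z_total = 1/R + 1/L + 1/C; Z_total = 0.01007 - j1.003 Ω = 1.003∠-89.4° Ω.
Step 4 — Power factor: PF = cos(φ) = Re(Z)/|Z| = 0.010069/1.0034 = 0.01003.
Step 5 — Type: Im(Z) = -1.003 ⇒ leading (phase φ = -89.4°).

PF = 0.01003 (leading, φ = -89.4°)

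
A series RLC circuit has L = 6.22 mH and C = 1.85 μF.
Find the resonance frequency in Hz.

Step 1 — Resonance condition Im(Z)=0 gives ω₀ = 1/√(LC).
Step 2 — ω₀ = 1/√(0.00622·1.85e-06) = 9322 rad/s.
Step 3 — f₀ = ω₀/(2π) = 1484 Hz.

f₀ = 1484 Hz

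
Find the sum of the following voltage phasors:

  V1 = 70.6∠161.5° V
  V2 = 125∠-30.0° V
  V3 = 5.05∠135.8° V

Step 1 — Convert each phasor to rectangular form:
  V1 = 70.6·(cos(161.5°) + j·sin(161.5°)) = -66.95 + j22.4 V
  V2 = 125·(cos(-30.0°) + j·sin(-30.0°)) = 108.3 - j62.5 V
  V3 = 5.05·(cos(135.8°) + j·sin(135.8°)) = -3.62 + j3.521 V
Step 2 — Sum components: V_total = 37.68 - j36.58 V.
Step 3 — Convert to polar: |V_total| = 52.51 V, ∠V_total = -44.1°.

V_total = 52.51∠-44.1° V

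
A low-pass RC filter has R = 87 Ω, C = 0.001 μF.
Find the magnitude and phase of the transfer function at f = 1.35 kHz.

Step 1 — Angular frequency: ω = 2π·1350 = 8482 rad/s.
Step 2 — Transfer function: H(jω) = 1/(1 + jωRC).
Step 3 — Denominator: 1 + jωRC = 1 + j·8482·87·1e-09 = 1 + j0.000738.
Step 4 — H = 1 - j0.000738.
Step 5 — Magnitude: |H| = 1 (-0.0 dB); phase: φ = -0.0°.

|H| = 1 (-0.0 dB), φ = -0.0°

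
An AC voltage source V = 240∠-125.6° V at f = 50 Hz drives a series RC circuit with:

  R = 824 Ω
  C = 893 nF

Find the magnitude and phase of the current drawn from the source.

Step 1 — Angular frequency: ω = 2π·f = 2π·50 = 314.2 rad/s.
Step 2 — Component impedances:
  R: Z = R = 824 Ω
  C: Z = 1/(jωC) = -j/(ω·C) = 0 - j3565 Ω
Step 3 — Series combination: Z_total = R + C = 824 - j3565 Ω = 3659∠-77.0° Ω.
Step 4 — Source phasor: V = 240∠-125.6° V = -139.7 - j195.1 V.
Step 5 — Ohm's law: I = V / Z_total = (-139.7 - j195.1) / (824 - j3565) = 0.04337 - j0.04922 A.
Step 6 — Convert to polar: |I| = 0.0656 A, ∠I = -48.6°.

I = 0.0656∠-48.6° A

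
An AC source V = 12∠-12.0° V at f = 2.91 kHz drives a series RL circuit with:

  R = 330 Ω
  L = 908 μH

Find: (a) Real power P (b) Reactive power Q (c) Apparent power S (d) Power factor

Step 1 — Angular frequency: ω = 2π·f = 2π·2910 = 1.828e+04 rad/s.
Step 2 — Component impedances:
  R: Z = R = 330 Ω
  L: Z = jωL = j·1.828e+04·0.000908 = 0 + j16.6 Ω
Step 3 — Series combination: Z_total = R + L = 330 + j16.6 Ω = 330.4∠2.9° Ω.
Step 4 — Source phasor: V = 12∠-12.0° V = 11.74 - j2.495 V.
Step 5 — Current: I = V / Z = 0.0351 - j0.009326 A = 0.03632∠-14.9° A.
Step 6 — Complex power: S = V·I* = 0.4353 + j0.0219 VA.
Step 7 — Real power: P = Re(S) = 0.4353 W.
Step 8 — Reactive power: Q = Im(S) = 0.0219 VAR.
Step 9 — Apparent power: |S| = 0.4358 VA.
Step 10 — Power factor: PF = P/|S| = 0.9987 (lagging).

(a) P = 0.4353 W  (b) Q = 0.0219 VAR  (c) S = 0.4358 VA  (d) PF = 0.9987 (lagging)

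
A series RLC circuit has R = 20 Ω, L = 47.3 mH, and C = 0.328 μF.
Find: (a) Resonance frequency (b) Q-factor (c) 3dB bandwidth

Step 1 — Resonance condition Im(Z)=0 gives ω₀ = 1/√(LC).
Step 2 — ω₀ = 1/√(0.0473·3.28e-07) = 8028 rad/s.
Step 3 — f₀ = ω₀/(2π) = 1278 Hz.
Step 4 — Series Q: Q = ω₀L/R = 8028·0.0473/20 = 18.99.
Step 5 — 3dB bandwidth: Δω = ω₀/Q = 422.8 rad/s; BW = Δω/(2π) = 67.3 Hz.

(a) f₀ = 1278 Hz  (b) Q = 18.99  (c) BW = 67.3 Hz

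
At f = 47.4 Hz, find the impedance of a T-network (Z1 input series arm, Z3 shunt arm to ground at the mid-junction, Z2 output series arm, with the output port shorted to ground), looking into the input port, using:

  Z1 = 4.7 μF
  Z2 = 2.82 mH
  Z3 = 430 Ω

Step 1 — Angular frequency: ω = 2π·f = 2π·47.4 = 297.8 rad/s.
Step 2 — Component impedances:
  Z1: Z = 1/(jωC) = -j/(ω·C) = 0 - j714.4 Ω
  Z2: Z = jωL = j·297.8·0.00282 = 0 + j0.8399 Ω
  Z3: Z = R = 430 Ω
Step 3 — With the output port shorted to ground, the output series arm Z2 runs from the junction to ground; the shunt arm Z3 also runs from the junction to ground. They appear in parallel: Z3 || Z2 = 0.00164 + j0.8399 Ω.
Step 4 — Series with input arm Z1: Z_in = Z1 + (Z3 || Z2) = 0.00164 - j713.6 Ω = 713.6∠-90.0° Ω.

Z = 0.00164 - j713.6 Ω = 713.6∠-90.0° Ω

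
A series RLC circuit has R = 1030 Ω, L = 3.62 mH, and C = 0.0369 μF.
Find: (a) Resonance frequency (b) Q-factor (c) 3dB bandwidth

Step 1 — Resonance: ω₀ = 1/√(LC) = 1/√(0.00362·3.69e-08) = 8.652e+04 rad/s.
Step 2 — f₀ = ω₀/(2π) = 1.377e+04 Hz.
Step 3 — Series Q: Q = ω₀L/R = 8.652e+04·0.00362/1030 = 0.3041.
Step 4 — Bandwidth: Δω = ω₀/Q = 2.845e+05 rad/s; BW = Δω/(2π) = 4.528e+04 Hz.

(a) f₀ = 1.377e+04 Hz  (b) Q = 0.3041  (c) BW = 4.528e+04 Hz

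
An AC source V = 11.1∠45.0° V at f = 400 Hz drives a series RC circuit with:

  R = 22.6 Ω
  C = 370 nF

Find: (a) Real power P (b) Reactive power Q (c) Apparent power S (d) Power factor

Step 1 — Angular frequency: ω = 2π·f = 2π·400 = 2513 rad/s.
Step 2 — Component impedances:
  R: Z = R = 22.6 Ω
  C: Z = 1/(jωC) = -j/(ω·C) = 0 - j1075 Ω
Step 3 — Series combination: Z_total = R + C = 22.6 - j1075 Ω = 1076∠-88.8° Ω.
Step 4 — Source phasor: V = 11.1∠45.0° V = 7.849 + j7.849 V.
Step 5 — Current: I = V / Z = -0.007142 + j0.007449 A = 0.01032∠133.8° A.
Step 6 — Complex power: S = V·I* = 0.002407 - j0.1145 VA.
Step 7 — Real power: P = Re(S) = 0.002407 W.
Step 8 — Reactive power: Q = Im(S) = -0.1145 VAR.
Step 9 — Apparent power: |S| = 0.1145 VA.
Step 10 — Power factor: PF = P/|S| = 0.02101 (leading).

(a) P = 0.002407 W  (b) Q = -0.1145 VAR  (c) S = 0.1145 VA  (d) PF = 0.02101 (leading)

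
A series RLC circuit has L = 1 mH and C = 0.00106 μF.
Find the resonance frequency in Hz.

Step 1 — Resonance condition Im(Z)=0 gives ω₀ = 1/√(LC).
Step 2 — ω₀ = 1/√(0.001·1.06e-09) = 9.713e+05 rad/s.
Step 3 — f₀ = ω₀/(2π) = 1.546e+05 Hz.

f₀ = 1.546e+05 Hz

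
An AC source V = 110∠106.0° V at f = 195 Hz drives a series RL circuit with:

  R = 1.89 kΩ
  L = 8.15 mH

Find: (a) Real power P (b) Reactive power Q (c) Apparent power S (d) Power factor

Step 1 — Angular frequency: ω = 2π·f = 2π·195 = 1225 rad/s.
Step 2 — Component impedances:
  R: Z = R = 1890 Ω
  L: Z = jωL = j·1225·0.00815 = 0 + j9.986 Ω
Step 3 — Series combination: Z_total = R + L = 1890 + j9.986 Ω = 1890∠0.3° Ω.
Step 4 — Source phasor: V = 110∠106.0° V = -30.32 + j105.7 V.
Step 5 — Current: I = V / Z = -0.01575 + j0.05603 A = 0.0582∠105.7° A.
Step 6 — Complex power: S = V·I* = 6.402 + j0.03382 VA.
Step 7 — Real power: P = Re(S) = 6.402 W.
Step 8 — Reactive power: Q = Im(S) = 0.03382 VAR.
Step 9 — Apparent power: |S| = 6.402 VA.
Step 10 — Power factor: PF = P/|S| = 1 (lagging).

(a) P = 6.402 W  (b) Q = 0.03382 VAR  (c) S = 6.402 VA  (d) PF = 1 (lagging)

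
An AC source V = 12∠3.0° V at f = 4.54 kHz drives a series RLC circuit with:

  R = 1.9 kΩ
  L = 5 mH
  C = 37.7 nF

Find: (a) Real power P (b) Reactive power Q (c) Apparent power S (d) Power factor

Step 1 — Angular frequency: ω = 2π·f = 2π·4540 = 2.853e+04 rad/s.
Step 2 — Component impedances:
  R: Z = R = 1900 Ω
  L: Z = jωL = j·2.853e+04·0.005 = 0 + j142.6 Ω
  C: Z = 1/(jωC) = -j/(ω·C) = 0 - j929.9 Ω
Step 3 — Series combination: Z_total = R + L + C = 1900 - j787.2 Ω = 2057∠-22.5° Ω.
Step 4 — Source phasor: V = 12∠3.0° V = 11.98 + j0.628 V.
Step 5 — Current: I = V / Z = 0.005266 + j0.002512 A = 0.005835∠25.5° A.
Step 6 — Complex power: S = V·I* = 0.06468 - j0.0268 VA.
Step 7 — Real power: P = Re(S) = 0.06468 W.
Step 8 — Reactive power: Q = Im(S) = -0.0268 VAR.
Step 9 — Apparent power: |S| = 0.07002 VA.
Step 10 — Power factor: PF = P/|S| = 0.9238 (leading).

(a) P = 0.06468 W  (b) Q = -0.0268 VAR  (c) S = 0.07002 VA  (d) PF = 0.9238 (leading)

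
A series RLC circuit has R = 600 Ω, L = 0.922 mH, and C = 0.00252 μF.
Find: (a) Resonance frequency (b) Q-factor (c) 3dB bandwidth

Step 1 — Resonance: ω₀ = 1/√(LC) = 1/√(0.000922·2.52e-09) = 6.56e+05 rad/s.
Step 2 — f₀ = ω₀/(2π) = 1.044e+05 Hz.
Step 3 — Series Q: Q = ω₀L/R = 6.56e+05·0.000922/600 = 1.008.
Step 4 — Bandwidth: Δω = ω₀/Q = 6.508e+05 rad/s; BW = Δω/(2π) = 1.036e+05 Hz.

(a) f₀ = 1.044e+05 Hz  (b) Q = 1.008  (c) BW = 1.036e+05 Hz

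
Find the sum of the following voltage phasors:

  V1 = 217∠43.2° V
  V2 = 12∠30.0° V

Step 1 — Convert each phasor to rectangular form:
  V1 = 217·(cos(43.2°) + j·sin(43.2°)) = 158.2 + j148.5 V
  V2 = 12·(cos(30.0°) + j·sin(30.0°)) = 10.39 + j6 V
Step 2 — Sum components: V_total = 168.6 + j154.5 V.
Step 3 — Convert to polar: |V_total| = 228.7 V, ∠V_total = 42.5°.

V_total = 228.7∠42.5° V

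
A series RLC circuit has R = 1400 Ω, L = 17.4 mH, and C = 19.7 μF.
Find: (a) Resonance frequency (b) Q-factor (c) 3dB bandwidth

Step 1 — Resonance: ω₀ = 1/√(LC) = 1/√(0.0174·1.97e-05) = 1708 rad/s.
Step 2 — f₀ = ω₀/(2π) = 271.8 Hz.
Step 3 — Series Q: Q = ω₀L/R = 1708·0.0174/1400 = 0.02123.
Step 4 — Bandwidth: Δω = ω₀/Q = 8.046e+04 rad/s; BW = Δω/(2π) = 1.281e+04 Hz.

(a) f₀ = 271.8 Hz  (b) Q = 0.02123  (c) BW = 1.281e+04 Hz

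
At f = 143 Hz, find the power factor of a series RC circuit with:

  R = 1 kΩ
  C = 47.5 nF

Step 1 — Angular frequency: ω = 2π·f = 2π·143 = 898.5 rad/s.
Step 2 — Component impedances:
  R: Z = R = 1000 Ω
  C: Z = 1/(jωC) = -j/(ω·C) = 0 - j2.343e+04 Ω
Step 3 — Series combination: Z_total = R + C = 1000 - j2.343e+04 Ω = 2.345e+04∠-87.6° Ω.
Step 4 — Power factor: PF = cos(φ) = Re(Z)/|Z| = 1000/2.345e+04 = 0.04264.
Step 5 — Type: Im(Z) = -2.343e+04 ⇒ leading (phase φ = -87.6°).

PF = 0.04264 (leading, φ = -87.6°)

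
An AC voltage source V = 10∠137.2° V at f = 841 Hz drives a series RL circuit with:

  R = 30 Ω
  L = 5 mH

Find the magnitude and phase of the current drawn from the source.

Step 1 — Angular frequency: ω = 2π·f = 2π·841 = 5284 rad/s.
Step 2 — Component impedances:
  R: Z = R = 30 Ω
  L: Z = jωL = j·5284·0.005 = 0 + j26.42 Ω
Step 3 — Series combination: Z_total = R + L = 30 + j26.42 Ω = 39.98∠41.4° Ω.
Step 4 — Source phasor: V = 10∠137.2° V = -7.337 + j6.794 V.
Step 5 — Ohm's law: I = V / Z_total = (-7.337 + j6.794) / (30 + j26.42) = -0.02541 + j0.2489 A.
Step 6 — Convert to polar: |I| = 0.2502 A, ∠I = 95.8°.

I = 0.2502∠95.8° A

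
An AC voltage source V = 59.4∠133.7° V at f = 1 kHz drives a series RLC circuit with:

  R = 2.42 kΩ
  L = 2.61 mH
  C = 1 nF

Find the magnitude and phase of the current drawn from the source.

Step 1 — Angular frequency: ω = 2π·f = 2π·1000 = 6283 rad/s.
Step 2 — Component impedances:
  R: Z = R = 2420 Ω
  L: Z = jωL = j·6283·0.00261 = 0 + j16.4 Ω
  C: Z = 1/(jωC) = -j/(ω·C) = 0 - j1.592e+05 Ω
Step 3 — Series combination: Z_total = R + L + C = 2420 - j1.591e+05 Ω = 1.592e+05∠-89.1° Ω.
Step 4 — Source phasor: V = 59.4∠133.7° V = -41.04 + j42.94 V.
Step 5 — Ohm's law: I = V / Z_total = (-41.04 + j42.94) / (2420 - j1.591e+05) = -0.0002737 - j0.0002537 A.
Step 6 — Convert to polar: |I| = 0.0003732 A, ∠I = -137.2°.

I = 0.0003732∠-137.2° A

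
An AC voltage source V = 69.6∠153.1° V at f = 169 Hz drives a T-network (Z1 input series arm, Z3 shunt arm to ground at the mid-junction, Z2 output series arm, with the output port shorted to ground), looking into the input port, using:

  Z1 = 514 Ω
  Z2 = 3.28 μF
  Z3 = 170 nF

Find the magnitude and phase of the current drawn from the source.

Step 1 — Angular frequency: ω = 2π·f = 2π·169 = 1062 rad/s.
Step 2 — Component impedances:
  Z1: Z = R = 514 Ω
  Z2: Z = 1/(jωC) = -j/(ω·C) = 0 - j287.1 Ω
  Z3: Z = 1/(jωC) = -j/(ω·C) = 0 - j5540 Ω
Step 3 — With the output port shorted to ground, the output series arm Z2 runs from the junction to ground; the shunt arm Z3 also runs from the junction to ground. They appear in parallel: Z3 || Z2 = 0 - j273 Ω.
Step 4 — Series with input arm Z1: Z_in = Z1 + (Z3 || Z2) = 514 - j273 Ω = 582∠-28.0° Ω.
Step 5 — Source phasor: V = 69.6∠153.1° V = -62.07 + j31.49 V.
Step 6 — Ohm's law: I = V / Z_total = (-62.07 + j31.49) / (514 - j273) = -0.1196 - j0.002236 A.
Step 7 — Convert to polar: |I| = 0.1196 A, ∠I = -178.9°.

I = 0.1196∠-178.9° A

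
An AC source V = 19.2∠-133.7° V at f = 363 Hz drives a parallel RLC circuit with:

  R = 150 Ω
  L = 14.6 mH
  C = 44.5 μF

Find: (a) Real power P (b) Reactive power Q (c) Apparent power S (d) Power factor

Step 1 — Angular frequency: ω = 2π·f = 2π·363 = 2281 rad/s.
Step 2 — Component impedances:
  R: Z = R = 150 Ω
  L: Z = jωL = j·2281·0.0146 = 0 + j33.3 Ω
  C: Z = 1/(jωC) = -j/(ω·C) = 0 - j9.853 Ω
Step 3 — Parallel combination: 1/Z_total = 1/R + 1/L + 1/C; Z_total = 1.294 - j13.87 Ω = 13.93∠-84.7° Ω.
Step 4 — Source phasor: V = 19.2∠-133.7° V = -13.26 - j13.88 V.
Step 5 — Current: I = V / Z = 0.9036 - j1.041 A = 1.378∠-49.0° A.
Step 6 — Complex power: S = V·I* = 2.458 - j26.34 VA.
Step 7 — Real power: P = Re(S) = 2.458 W.
Step 8 — Reactive power: Q = Im(S) = -26.34 VAR.
Step 9 — Apparent power: |S| = 26.46 VA.
Step 10 — Power factor: PF = P/|S| = 0.09288 (leading).

(a) P = 2.458 W  (b) Q = -26.34 VAR  (c) S = 26.46 VA  (d) PF = 0.09288 (leading)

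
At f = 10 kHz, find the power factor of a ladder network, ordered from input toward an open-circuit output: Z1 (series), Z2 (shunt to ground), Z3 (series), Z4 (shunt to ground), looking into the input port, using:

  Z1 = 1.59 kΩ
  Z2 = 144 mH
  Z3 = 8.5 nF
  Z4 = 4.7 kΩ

Step 1 — Angular frequency: ω = 2π·f = 2π·1e+04 = 6.283e+04 rad/s.
Step 2 — Component impedances:
  Z1: Z = R = 1590 Ω
  Z2: Z = jωL = j·6.283e+04·0.144 = 0 + j9048 Ω
  Z3: Z = 1/(jωC) = -j/(ω·C) = 0 - j1872 Ω
  Z4: Z = R = 4700 Ω
Step 3 — Ladder network (open output): work backward from the far end, alternating series and parallel combinations. Z_in = 6819 + j1064 Ω = 6902∠8.9° Ω.
Step 4 — Power factor: PF = cos(φ) = Re(Z)/|Z| = 6819/6902 = 0.988.
Step 5 — Type: Im(Z) = 1064 ⇒ lagging (phase φ = 8.9°).

PF = 0.988 (lagging, φ = 8.9°)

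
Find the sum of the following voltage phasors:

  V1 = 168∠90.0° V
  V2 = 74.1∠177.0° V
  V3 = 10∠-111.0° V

Step 1 — Convert each phasor to rectangular form:
  V1 = 168·(cos(90.0°) + j·sin(90.0°)) = 0 + j168 V
  V2 = 74.1·(cos(177.0°) + j·sin(177.0°)) = -74 + j3.878 V
  V3 = 10·(cos(-111.0°) + j·sin(-111.0°)) = -3.584 - j9.336 V
Step 2 — Sum components: V_total = -77.58 + j162.5 V.
Step 3 — Convert to polar: |V_total| = 180.1 V, ∠V_total = 115.5°.

V_total = 180.1∠115.5° V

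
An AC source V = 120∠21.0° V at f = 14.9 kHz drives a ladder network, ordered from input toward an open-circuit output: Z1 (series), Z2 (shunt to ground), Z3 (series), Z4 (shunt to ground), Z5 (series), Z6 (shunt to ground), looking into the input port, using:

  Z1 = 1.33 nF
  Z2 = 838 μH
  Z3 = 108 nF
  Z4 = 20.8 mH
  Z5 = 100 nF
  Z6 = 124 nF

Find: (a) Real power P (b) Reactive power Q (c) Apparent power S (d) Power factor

Step 1 — Angular frequency: ω = 2π·f = 2π·1.49e+04 = 9.362e+04 rad/s.
Step 2 — Component impedances:
  Z1: Z = 1/(jωC) = -j/(ω·C) = 0 - j8031 Ω
  Z2: Z = jωL = j·9.362e+04·0.000838 = 0 + j78.45 Ω
  Z3: Z = 1/(jωC) = -j/(ω·C) = 0 - j98.9 Ω
  Z4: Z = jωL = j·9.362e+04·0.0208 = 0 + j1947 Ω
  Z5: Z = 1/(jωC) = -j/(ω·C) = 0 - j106.8 Ω
  Z6: Z = 1/(jωC) = -j/(ω·C) = 0 - j86.14 Ω
Step 3 — Ladder network (open output): work backward from the far end, alternating series and parallel combinations. Z_in = 0 - j7927 Ω = 7927∠-90.0° Ω.
Step 4 — Source phasor: V = 120∠21.0° V = 112 + j43 V.
Step 5 — Current: I = V / Z = -0.005425 + j0.01413 A = 0.01514∠111.0° A.
Step 6 — Complex power: S = V·I* = 0 - j1.817 VA.
Step 7 — Real power: P = Re(S) = 0 W.
Step 8 — Reactive power: Q = Im(S) = -1.817 VAR.
Step 9 — Apparent power: |S| = 1.817 VA.
Step 10 — Power factor: PF = P/|S| = 0 (leading).

(a) P = 0 W  (b) Q = -1.817 VAR  (c) S = 1.817 VA  (d) PF = 0 (leading)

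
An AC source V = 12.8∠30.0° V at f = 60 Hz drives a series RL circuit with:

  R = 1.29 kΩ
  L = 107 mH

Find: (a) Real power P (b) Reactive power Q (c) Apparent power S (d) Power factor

Step 1 — Angular frequency: ω = 2π·f = 2π·60 = 377 rad/s.
Step 2 — Component impedances:
  R: Z = R = 1290 Ω
  L: Z = jωL = j·377·0.107 = 0 + j40.34 Ω
Step 3 — Series combination: Z_total = R + L = 1290 + j40.34 Ω = 1291∠1.8° Ω.
Step 4 — Source phasor: V = 12.8∠30.0° V = 11.09 + j6.4 V.
Step 5 — Current: I = V / Z = 0.00874 + j0.004688 A = 0.009918∠28.2° A.
Step 6 — Complex power: S = V·I* = 0.1269 + j0.003968 VA.
Step 7 — Real power: P = Re(S) = 0.1269 W.
Step 8 — Reactive power: Q = Im(S) = 0.003968 VAR.
Step 9 — Apparent power: |S| = 0.1269 VA.
Step 10 — Power factor: PF = P/|S| = 0.9995 (lagging).

(a) P = 0.1269 W  (b) Q = 0.003968 VAR  (c) S = 0.1269 VA  (d) PF = 0.9995 (lagging)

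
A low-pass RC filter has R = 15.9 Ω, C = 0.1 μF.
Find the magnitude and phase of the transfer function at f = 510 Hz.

Step 1 — Angular frequency: ω = 2π·510 = 3204 rad/s.
Step 2 — Transfer function: H(jω) = 1/(1 + jωRC).
Step 3 — Denominator: 1 + jωRC = 1 + j·3204·15.9·1e-07 = 1 + j0.005095.
Step 4 — H = 1 - j0.005095.
Step 5 — Magnitude: |H| = 1 (-0.0 dB); phase: φ = -0.3°.

|H| = 1 (-0.0 dB), φ = -0.3°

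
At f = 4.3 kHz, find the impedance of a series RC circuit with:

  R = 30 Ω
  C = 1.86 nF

Step 1 — Angular frequency: ω = 2π·f = 2π·4300 = 2.702e+04 rad/s.
Step 2 — Component impedances:
  R: Z = R = 30 Ω
  C: Z = 1/(jωC) = -j/(ω·C) = 0 - j1.99e+04 Ω
Step 3 — Series combination: Z_total = R + C = 30 - j1.99e+04 Ω = 1.99e+04∠-89.9° Ω.

Z = 30 - j1.99e+04 Ω = 1.99e+04∠-89.9° Ω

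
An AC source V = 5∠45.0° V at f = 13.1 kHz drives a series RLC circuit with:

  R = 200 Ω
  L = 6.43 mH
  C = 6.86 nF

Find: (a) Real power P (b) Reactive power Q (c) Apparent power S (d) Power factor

Step 1 — Angular frequency: ω = 2π·f = 2π·1.31e+04 = 8.231e+04 rad/s.
Step 2 — Component impedances:
  R: Z = R = 200 Ω
  L: Z = jωL = j·8.231e+04·0.00643 = 0 + j529.3 Ω
  C: Z = 1/(jωC) = -j/(ω·C) = 0 - j1771 Ω
Step 3 — Series combination: Z_total = R + L + C = 200 - j1242 Ω = 1258∠-80.9° Ω.
Step 4 — Source phasor: V = 5∠45.0° V = 3.536 + j3.536 V.
Step 5 — Current: I = V / Z = -0.002328 + j0.003222 A = 0.003975∠125.9° A.
Step 6 — Complex power: S = V·I* = 0.003161 - j0.01962 VA.
Step 7 — Real power: P = Re(S) = 0.003161 W.
Step 8 — Reactive power: Q = Im(S) = -0.01962 VAR.
Step 9 — Apparent power: |S| = 0.01988 VA.
Step 10 — Power factor: PF = P/|S| = 0.159 (leading).

(a) P = 0.003161 W  (b) Q = -0.01962 VAR  (c) S = 0.01988 VA  (d) PF = 0.159 (leading)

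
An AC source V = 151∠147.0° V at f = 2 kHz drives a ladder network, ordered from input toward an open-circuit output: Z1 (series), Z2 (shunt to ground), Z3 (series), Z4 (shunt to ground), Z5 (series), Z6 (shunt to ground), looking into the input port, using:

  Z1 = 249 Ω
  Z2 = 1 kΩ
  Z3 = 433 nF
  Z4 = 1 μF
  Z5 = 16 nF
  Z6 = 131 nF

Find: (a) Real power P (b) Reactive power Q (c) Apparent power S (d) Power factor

Step 1 — Angular frequency: ω = 2π·f = 2π·2000 = 1.257e+04 rad/s.
Step 2 — Component impedances:
  Z1: Z = R = 249 Ω
  Z2: Z = R = 1000 Ω
  Z3: Z = 1/(jωC) = -j/(ω·C) = 0 - j183.8 Ω
  Z4: Z = 1/(jωC) = -j/(ω·C) = 0 - j79.58 Ω
  Z5: Z = 1/(jωC) = -j/(ω·C) = 0 - j4974 Ω
  Z6: Z = 1/(jωC) = -j/(ω·C) = 0 - j607.5 Ω
Step 3 — Ladder network (open output): work backward from the far end, alternating series and parallel combinations. Z_in = 313.3 - j245.4 Ω = 398∠-38.1° Ω.
Step 4 — Source phasor: V = 151∠147.0° V = -126.6 + j82.24 V.
Step 5 — Current: I = V / Z = -0.3779 - j0.03348 A = 0.3794∠-174.9° A.
Step 6 — Complex power: S = V·I* = 45.11 - j35.32 VA.
Step 7 — Real power: P = Re(S) = 45.11 W.
Step 8 — Reactive power: Q = Im(S) = -35.32 VAR.
Step 9 — Apparent power: |S| = 57.29 VA.
Step 10 — Power factor: PF = P/|S| = 0.7873 (leading).

(a) P = 45.11 W  (b) Q = -35.32 VAR  (c) S = 57.29 VA  (d) PF = 0.7873 (leading)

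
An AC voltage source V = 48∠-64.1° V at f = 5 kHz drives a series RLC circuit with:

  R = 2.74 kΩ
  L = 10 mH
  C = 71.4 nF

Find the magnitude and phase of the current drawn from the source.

Step 1 — Angular frequency: ω = 2π·f = 2π·5000 = 3.142e+04 rad/s.
Step 2 — Component impedances:
  R: Z = R = 2740 Ω
  L: Z = jωL = j·3.142e+04·0.01 = 0 + j314.2 Ω
  C: Z = 1/(jωC) = -j/(ω·C) = 0 - j445.8 Ω
Step 3 — Series combination: Z_total = R + L + C = 2740 - j131.7 Ω = 2743∠-2.8° Ω.
Step 4 — Source phasor: V = 48∠-64.1° V = 20.97 - j43.18 V.
Step 5 — Ohm's law: I = V / Z_total = (20.97 - j43.18) / (2740 - j131.7) = 0.00839 - j0.01536 A.
Step 6 — Convert to polar: |I| = 0.0175 A, ∠I = -61.3°.

I = 0.0175∠-61.3° A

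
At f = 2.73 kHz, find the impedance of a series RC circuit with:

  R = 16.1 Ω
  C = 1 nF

Step 1 — Angular frequency: ω = 2π·f = 2π·2730 = 1.715e+04 rad/s.
Step 2 — Component impedances:
  R: Z = R = 16.1 Ω
  C: Z = 1/(jωC) = -j/(ω·C) = 0 - j5.83e+04 Ω
Step 3 — Series combination: Z_total = R + C = 16.1 - j5.83e+04 Ω = 5.83e+04∠-90.0° Ω.

Z = 16.1 - j5.83e+04 Ω = 5.83e+04∠-90.0° Ω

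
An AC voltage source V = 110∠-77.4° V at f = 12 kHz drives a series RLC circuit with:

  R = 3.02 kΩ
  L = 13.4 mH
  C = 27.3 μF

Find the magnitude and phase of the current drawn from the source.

Step 1 — Angular frequency: ω = 2π·f = 2π·1.2e+04 = 7.54e+04 rad/s.
Step 2 — Component impedances:
  R: Z = R = 3020 Ω
  L: Z = jωL = j·7.54e+04·0.0134 = 0 + j1010 Ω
  C: Z = 1/(jωC) = -j/(ω·C) = 0 - j0.4858 Ω
Step 3 — Series combination: Z_total = R + L + C = 3020 + j1010 Ω = 3184∠18.5° Ω.
Step 4 — Source phasor: V = 110∠-77.4° V = 24 - j107.4 V.
Step 5 — Ohm's law: I = V / Z_total = (24 - j107.4) / (3020 + j1010) = -0.003544 - j0.03436 A.
Step 6 — Convert to polar: |I| = 0.03454 A, ∠I = -95.9°.

I = 0.03454∠-95.9° A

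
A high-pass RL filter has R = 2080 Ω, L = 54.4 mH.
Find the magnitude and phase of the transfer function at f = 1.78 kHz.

Step 1 — Angular frequency: ω = 2π·1780 = 1.118e+04 rad/s.
Step 2 — Transfer function: H(jω) = jωL/(R + jωL).
Step 3 — Numerator jωL = j·608.4; denominator R + jωL = 2080 + j608.4.
Step 4 — H = 0.07882 + j0.2695.
Step 5 — Magnitude: |H| = 0.2807 (-11.0 dB); phase: φ = 73.7°.

|H| = 0.2807 (-11.0 dB), φ = 73.7°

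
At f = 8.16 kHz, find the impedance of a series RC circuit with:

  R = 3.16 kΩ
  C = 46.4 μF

Step 1 — Angular frequency: ω = 2π·f = 2π·8160 = 5.127e+04 rad/s.
Step 2 — Component impedances:
  R: Z = R = 3160 Ω
  C: Z = 1/(jωC) = -j/(ω·C) = 0 - j0.4204 Ω
Step 3 — Series combination: Z_total = R + C = 3160 - j0.4204 Ω = 3160∠-0.0° Ω.

Z = 3160 - j0.4204 Ω = 3160∠-0.0° Ω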